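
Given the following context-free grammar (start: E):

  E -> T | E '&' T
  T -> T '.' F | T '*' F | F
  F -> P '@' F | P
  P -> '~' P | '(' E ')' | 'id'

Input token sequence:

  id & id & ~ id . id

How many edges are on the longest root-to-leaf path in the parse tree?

6

[E [E [E [T [F [P id]]]] & [T [F [P id]]]] & [T [T [F [P ~ [P id]]]] . [F [P id]]]]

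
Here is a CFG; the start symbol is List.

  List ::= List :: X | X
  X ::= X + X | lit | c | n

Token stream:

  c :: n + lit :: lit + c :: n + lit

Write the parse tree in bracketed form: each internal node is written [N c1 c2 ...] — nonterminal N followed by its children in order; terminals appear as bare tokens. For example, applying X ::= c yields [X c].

List
List :: X
List :: X :: X
List :: X :: X :: X
X :: X :: X :: X
c :: X :: X :: X
c :: X + X :: X :: X
c :: n + X :: X :: X
c :: n + lit :: X :: X
c :: n + lit :: X + X :: X
c :: n + lit :: lit + X :: X
c :: n + lit :: lit + c :: X
c :: n + lit :: lit + c :: X + X
c :: n + lit :: lit + c :: n + X
c :: n + lit :: lit + c :: n + lit

[List [List [List [List [X c]] :: [X [X n] + [X lit]]] :: [X [X lit] + [X c]]] :: [X [X n] + [X lit]]]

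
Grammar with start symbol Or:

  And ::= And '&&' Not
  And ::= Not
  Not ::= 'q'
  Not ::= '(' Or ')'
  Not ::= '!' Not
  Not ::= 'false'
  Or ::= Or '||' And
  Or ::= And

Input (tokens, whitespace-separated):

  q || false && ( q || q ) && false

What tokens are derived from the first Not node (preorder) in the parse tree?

[Or [Or [And [Not q]]] || [And [And [And [Not false]] && [Not ( [Or [Or [And [Not q]]] || [And [Not q]]] )]] && [Not false]]]

q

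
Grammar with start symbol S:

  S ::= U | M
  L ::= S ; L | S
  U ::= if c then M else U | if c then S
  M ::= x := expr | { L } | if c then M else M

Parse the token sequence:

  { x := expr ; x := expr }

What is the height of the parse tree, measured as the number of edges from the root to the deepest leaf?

6

[S [M { [L [S [M x := expr]] ; [L [S [M x := expr]]]] }]]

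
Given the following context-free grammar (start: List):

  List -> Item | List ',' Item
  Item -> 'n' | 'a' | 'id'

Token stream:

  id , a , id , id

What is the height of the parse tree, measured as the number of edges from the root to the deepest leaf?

5

[List [List [List [List [Item id]] , [Item a]] , [Item id]] , [Item id]]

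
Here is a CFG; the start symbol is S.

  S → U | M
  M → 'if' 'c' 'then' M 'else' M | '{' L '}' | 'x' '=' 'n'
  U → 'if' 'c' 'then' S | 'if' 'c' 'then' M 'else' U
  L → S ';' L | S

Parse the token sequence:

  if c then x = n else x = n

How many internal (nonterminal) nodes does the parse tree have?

4

[S [M if c then [M x = n] else [M x = n]]]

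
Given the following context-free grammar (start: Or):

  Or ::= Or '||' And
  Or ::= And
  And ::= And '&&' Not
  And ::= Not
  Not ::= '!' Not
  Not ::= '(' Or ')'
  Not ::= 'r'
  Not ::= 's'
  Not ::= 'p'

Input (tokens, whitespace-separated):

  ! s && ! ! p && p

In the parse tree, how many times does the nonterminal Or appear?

[Or [And [And [And [Not ! [Not s]]] && [Not ! [Not ! [Not p]]]] && [Not p]]]

1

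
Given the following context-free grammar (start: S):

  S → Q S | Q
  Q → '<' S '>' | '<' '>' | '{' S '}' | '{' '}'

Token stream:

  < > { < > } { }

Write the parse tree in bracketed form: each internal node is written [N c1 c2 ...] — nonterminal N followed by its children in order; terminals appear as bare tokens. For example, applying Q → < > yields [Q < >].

[S [Q < >] [S [Q { [S [Q < >]] }] [S [Q { }]]]]

S
Q S
< > S
< > Q S
< > { S } S
< > { Q } S
< > { < > } S
< > { < > } Q
< > { < > } { }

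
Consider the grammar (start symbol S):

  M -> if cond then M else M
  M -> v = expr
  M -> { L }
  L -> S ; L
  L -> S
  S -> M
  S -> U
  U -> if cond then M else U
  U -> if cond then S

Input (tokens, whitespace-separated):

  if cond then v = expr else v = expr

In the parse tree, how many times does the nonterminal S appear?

1

[S [M if cond then [M v = expr] else [M v = expr]]]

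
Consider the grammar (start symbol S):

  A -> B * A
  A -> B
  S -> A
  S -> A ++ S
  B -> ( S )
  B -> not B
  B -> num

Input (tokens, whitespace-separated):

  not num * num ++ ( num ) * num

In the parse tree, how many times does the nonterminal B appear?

[S [A [B not [B num]] * [A [B num]]] ++ [S [A [B ( [S [A [B num]]] )] * [A [B num]]]]]

6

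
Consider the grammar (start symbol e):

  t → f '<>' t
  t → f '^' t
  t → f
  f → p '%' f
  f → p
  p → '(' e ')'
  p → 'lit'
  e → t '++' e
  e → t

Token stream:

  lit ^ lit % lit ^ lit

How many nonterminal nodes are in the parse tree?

12

[e [t [f [p lit]] ^ [t [f [p lit] % [f [p lit]]] ^ [t [f [p lit]]]]]]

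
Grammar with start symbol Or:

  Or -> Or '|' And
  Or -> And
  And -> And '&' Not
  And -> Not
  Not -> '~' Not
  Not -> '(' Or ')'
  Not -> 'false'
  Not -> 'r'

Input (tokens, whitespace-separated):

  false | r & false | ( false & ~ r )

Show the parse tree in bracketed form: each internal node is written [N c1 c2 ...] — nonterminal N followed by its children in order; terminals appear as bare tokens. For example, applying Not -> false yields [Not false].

Or
Or | And
Or | And | And
And | And | And
Not | And | And
false | And | And
false | And & Not | And
false | Not & Not | And
false | r & Not | And
false | r & false | And
false | r & false | Not
false | r & false | ( Or )
false | r & false | ( And )
false | r & false | ( And & Not )
false | r & false | ( Not & Not )
false | r & false | ( false & Not )
false | r & false | ( false & ~ Not )
false | r & false | ( false & ~ r )

[Or [Or [Or [And [Not false]]] | [And [And [Not r]] & [Not false]]] | [And [Not ( [Or [And [And [Not false]] & [Not ~ [Not r]]]] )]]]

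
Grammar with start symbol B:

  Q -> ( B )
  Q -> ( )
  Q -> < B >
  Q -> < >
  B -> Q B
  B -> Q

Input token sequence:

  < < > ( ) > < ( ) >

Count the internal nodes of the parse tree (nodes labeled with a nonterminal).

[B [Q < [B [Q < >] [B [Q ( )]]] >] [B [Q < [B [Q ( )]] >]]]

10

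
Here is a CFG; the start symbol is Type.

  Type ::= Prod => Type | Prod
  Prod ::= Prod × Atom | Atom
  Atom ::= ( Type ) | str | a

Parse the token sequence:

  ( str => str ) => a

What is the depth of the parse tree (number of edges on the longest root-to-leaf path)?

[Type [Prod [Atom ( [Type [Prod [Atom str]] => [Type [Prod [Atom str]]]] )]] => [Type [Prod [Atom a]]]]

7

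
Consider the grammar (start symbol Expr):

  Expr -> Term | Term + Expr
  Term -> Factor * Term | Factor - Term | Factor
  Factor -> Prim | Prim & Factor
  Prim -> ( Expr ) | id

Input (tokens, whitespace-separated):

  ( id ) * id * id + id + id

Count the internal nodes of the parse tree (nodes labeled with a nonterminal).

[Expr [Term [Factor [Prim ( [Expr [Term [Factor [Prim id]]]] )]] * [Term [Factor [Prim id]] * [Term [Factor [Prim id]]]]] + [Expr [Term [Factor [Prim id]]] + [Expr [Term [Factor [Prim id]]]]]]

22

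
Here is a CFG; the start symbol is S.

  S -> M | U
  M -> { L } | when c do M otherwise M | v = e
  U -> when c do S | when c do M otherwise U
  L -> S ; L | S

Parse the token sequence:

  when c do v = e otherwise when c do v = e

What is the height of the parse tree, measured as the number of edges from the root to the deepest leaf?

5

[S [U when c do [M v = e] otherwise [U when c do [S [M v = e]]]]]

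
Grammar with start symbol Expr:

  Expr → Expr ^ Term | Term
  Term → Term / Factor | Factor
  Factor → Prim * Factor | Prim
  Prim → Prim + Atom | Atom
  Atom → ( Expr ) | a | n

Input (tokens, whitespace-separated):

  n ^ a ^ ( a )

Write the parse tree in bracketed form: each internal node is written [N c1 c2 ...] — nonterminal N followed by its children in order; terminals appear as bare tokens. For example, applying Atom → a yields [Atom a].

Expr
Expr ^ Term
Expr ^ Term ^ Term
Term ^ Term ^ Term
Factor ^ Term ^ Term
Prim ^ Term ^ Term
Atom ^ Term ^ Term
n ^ Term ^ Term
n ^ Factor ^ Term
n ^ Prim ^ Term
n ^ Atom ^ Term
n ^ a ^ Term
n ^ a ^ Factor
n ^ a ^ Prim
n ^ a ^ Atom
n ^ a ^ ( Expr )
n ^ a ^ ( Term )
n ^ a ^ ( Factor )
n ^ a ^ ( Prim )
n ^ a ^ ( Atom )
n ^ a ^ ( a )

[Expr [Expr [Expr [Term [Factor [Prim [Atom n]]]]] ^ [Term [Factor [Prim [Atom a]]]]] ^ [Term [Factor [Prim [Atom ( [Expr [Term [Factor [Prim [Atom a]]]]] )]]]]]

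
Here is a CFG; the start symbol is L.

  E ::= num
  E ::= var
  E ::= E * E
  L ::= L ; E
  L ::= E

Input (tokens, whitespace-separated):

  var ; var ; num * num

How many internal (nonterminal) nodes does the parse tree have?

8

[L [L [L [E var]] ; [E var]] ; [E [E num] * [E num]]]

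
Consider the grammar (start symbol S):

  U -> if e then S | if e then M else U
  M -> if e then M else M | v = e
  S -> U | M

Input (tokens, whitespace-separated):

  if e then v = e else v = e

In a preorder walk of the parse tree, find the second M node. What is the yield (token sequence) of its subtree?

[S [M if e then [M v = e] else [M v = e]]]

v = e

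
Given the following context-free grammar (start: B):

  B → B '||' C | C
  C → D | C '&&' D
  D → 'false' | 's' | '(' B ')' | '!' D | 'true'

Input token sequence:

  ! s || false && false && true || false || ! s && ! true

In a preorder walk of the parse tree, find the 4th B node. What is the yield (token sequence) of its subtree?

[B [B [B [B [C [D ! [D s]]]] || [C [C [C [D false]] && [D false]] && [D true]]] || [C [D false]]] || [C [C [D ! [D s]]] && [D ! [D true]]]]

! s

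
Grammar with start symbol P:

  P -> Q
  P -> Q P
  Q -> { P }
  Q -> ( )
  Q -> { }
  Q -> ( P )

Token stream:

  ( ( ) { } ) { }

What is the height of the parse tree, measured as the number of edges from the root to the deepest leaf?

[P [Q ( [P [Q ( )] [P [Q { }]]] )] [P [Q { }]]]

5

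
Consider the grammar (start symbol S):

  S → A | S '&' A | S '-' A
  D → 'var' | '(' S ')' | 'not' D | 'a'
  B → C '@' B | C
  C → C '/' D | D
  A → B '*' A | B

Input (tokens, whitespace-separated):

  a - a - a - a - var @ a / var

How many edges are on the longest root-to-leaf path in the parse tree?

9

[S [S [S [S [S [A [B [C [D a]]]]] - [A [B [C [D a]]]]] - [A [B [C [D a]]]]] - [A [B [C [D a]]]]] - [A [B [C [D var]] @ [B [C [C [D a]] / [D var]]]]]]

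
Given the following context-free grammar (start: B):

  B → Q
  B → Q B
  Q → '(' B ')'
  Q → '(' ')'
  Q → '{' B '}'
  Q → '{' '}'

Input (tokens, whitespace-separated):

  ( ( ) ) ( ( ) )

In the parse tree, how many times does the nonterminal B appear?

4

[B [Q ( [B [Q ( )]] )] [B [Q ( [B [Q ( )]] )]]]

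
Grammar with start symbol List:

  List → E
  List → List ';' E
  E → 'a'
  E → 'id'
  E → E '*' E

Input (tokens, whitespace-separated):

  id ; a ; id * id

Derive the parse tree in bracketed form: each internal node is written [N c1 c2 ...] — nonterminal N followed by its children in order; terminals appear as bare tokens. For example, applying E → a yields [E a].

[List [List [List [E id]] ; [E a]] ; [E [E id] * [E id]]]

List
List ; E
List ; E ; E
E ; E ; E
id ; E ; E
id ; a ; E
id ; a ; E * E
id ; a ; id * E
id ; a ; id * id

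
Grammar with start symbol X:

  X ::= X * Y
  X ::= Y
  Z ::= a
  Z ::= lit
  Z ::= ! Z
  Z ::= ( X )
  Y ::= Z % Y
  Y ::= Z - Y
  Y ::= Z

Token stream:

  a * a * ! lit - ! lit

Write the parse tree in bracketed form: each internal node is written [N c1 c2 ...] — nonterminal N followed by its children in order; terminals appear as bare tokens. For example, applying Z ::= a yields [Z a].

[X [X [X [Y [Z a]]] * [Y [Z a]]] * [Y [Z ! [Z lit]] - [Y [Z ! [Z lit]]]]]

X
X * Y
X * Y * Y
Y * Y * Y
Z * Y * Y
a * Y * Y
a * Z * Y
a * a * Y
a * a * Z - Y
a * a * ! Z - Y
a * a * ! lit - Y
a * a * ! lit - Z
a * a * ! lit - ! Z
a * a * ! lit - ! lit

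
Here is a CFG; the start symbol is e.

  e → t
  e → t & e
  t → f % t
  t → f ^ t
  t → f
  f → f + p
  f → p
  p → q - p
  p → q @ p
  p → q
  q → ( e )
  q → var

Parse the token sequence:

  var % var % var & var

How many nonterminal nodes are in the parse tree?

[e [t [f [p [q var]]] % [t [f [p [q var]]] % [t [f [p [q var]]]]]] & [e [t [f [p [q var]]]]]]

18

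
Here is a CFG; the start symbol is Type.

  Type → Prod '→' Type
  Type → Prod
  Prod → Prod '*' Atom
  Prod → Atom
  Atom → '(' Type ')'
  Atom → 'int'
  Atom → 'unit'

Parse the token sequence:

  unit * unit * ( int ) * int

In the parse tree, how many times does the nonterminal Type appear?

[Type [Prod [Prod [Prod [Prod [Atom unit]] * [Atom unit]] * [Atom ( [Type [Prod [Atom int]]] )]] * [Atom int]]]

2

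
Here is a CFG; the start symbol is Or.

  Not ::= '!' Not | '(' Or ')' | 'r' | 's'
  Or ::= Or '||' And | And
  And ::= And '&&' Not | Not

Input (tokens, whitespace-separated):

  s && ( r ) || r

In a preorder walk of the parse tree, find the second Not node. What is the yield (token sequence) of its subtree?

( r )

[Or [Or [And [And [Not s]] && [Not ( [Or [And [Not r]]] )]]] || [And [Not r]]]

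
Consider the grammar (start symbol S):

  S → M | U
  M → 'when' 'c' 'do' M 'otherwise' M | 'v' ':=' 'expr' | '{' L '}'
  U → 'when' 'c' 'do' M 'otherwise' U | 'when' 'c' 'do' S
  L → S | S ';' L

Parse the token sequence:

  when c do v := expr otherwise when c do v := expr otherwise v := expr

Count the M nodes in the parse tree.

[S [M when c do [M v := expr] otherwise [M when c do [M v := expr] otherwise [M v := expr]]]]

5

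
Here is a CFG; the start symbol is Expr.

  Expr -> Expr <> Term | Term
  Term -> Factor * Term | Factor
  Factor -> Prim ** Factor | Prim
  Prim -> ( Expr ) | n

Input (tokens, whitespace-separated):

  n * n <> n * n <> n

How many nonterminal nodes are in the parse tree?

18

[Expr [Expr [Expr [Term [Factor [Prim n]] * [Term [Factor [Prim n]]]]] <> [Term [Factor [Prim n]] * [Term [Factor [Prim n]]]]] <> [Term [Factor [Prim n]]]]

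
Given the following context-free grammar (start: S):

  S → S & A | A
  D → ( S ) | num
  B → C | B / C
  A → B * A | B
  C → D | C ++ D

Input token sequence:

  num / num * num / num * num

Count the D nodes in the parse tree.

5

[S [A [B [B [C [D num]]] / [C [D num]]] * [A [B [B [C [D num]]] / [C [D num]]] * [A [B [C [D num]]]]]]]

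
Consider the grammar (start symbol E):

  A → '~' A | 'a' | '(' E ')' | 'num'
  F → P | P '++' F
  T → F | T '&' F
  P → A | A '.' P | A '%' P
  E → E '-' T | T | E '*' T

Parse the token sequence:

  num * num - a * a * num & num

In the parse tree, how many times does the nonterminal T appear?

[E [E [E [E [E [T [F [P [A num]]]]] * [T [F [P [A num]]]]] - [T [F [P [A a]]]]] * [T [F [P [A a]]]]] * [T [T [F [P [A num]]]] & [F [P [A num]]]]]

6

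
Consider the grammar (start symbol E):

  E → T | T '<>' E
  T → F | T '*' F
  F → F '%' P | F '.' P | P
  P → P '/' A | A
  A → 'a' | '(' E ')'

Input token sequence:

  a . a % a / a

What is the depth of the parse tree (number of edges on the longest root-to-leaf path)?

7

[E [T [F [F [F [P [A a]]] . [P [A a]]] % [P [P [A a]] / [A a]]]]]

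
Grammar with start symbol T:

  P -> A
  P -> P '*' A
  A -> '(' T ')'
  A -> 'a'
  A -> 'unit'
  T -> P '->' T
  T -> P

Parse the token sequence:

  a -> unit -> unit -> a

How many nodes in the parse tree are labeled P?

[T [P [A a]] -> [T [P [A unit]] -> [T [P [A unit]] -> [T [P [A a]]]]]]

4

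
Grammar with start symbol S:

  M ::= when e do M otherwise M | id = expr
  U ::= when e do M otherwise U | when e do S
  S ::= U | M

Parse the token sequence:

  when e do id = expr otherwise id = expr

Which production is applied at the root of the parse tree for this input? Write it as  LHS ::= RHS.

[S [M when e do [M id = expr] otherwise [M id = expr]]]

S ::= M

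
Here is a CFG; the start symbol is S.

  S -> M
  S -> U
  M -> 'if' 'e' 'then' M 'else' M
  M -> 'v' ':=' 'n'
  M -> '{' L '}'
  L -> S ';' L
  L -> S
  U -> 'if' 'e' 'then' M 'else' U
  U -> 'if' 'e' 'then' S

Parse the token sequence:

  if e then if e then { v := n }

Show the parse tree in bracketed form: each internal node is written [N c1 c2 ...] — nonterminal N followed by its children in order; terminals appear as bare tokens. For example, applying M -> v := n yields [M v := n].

[S [U if e then [S [U if e then [S [M { [L [S [M v := n]]] }]]]]]]

S
U
if e then S
if e then U
if e then if e then S
if e then if e then M
if e then if e then { L }
if e then if e then { S }
if e then if e then { M }
if e then if e then { v := n }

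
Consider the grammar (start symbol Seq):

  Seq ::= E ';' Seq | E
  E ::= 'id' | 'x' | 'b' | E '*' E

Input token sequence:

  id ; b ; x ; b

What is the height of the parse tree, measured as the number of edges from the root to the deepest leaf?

5

[Seq [E id] ; [Seq [E b] ; [Seq [E x] ; [Seq [E b]]]]]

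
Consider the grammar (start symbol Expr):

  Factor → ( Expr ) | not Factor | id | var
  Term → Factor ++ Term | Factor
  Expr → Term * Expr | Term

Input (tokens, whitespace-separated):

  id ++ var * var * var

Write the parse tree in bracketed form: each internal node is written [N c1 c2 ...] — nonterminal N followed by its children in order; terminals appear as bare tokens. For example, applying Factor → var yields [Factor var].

[Expr [Term [Factor id] ++ [Term [Factor var]]] * [Expr [Term [Factor var]] * [Expr [Term [Factor var]]]]]

Expr
Term * Expr
Factor ++ Term * Expr
id ++ Term * Expr
id ++ Factor * Expr
id ++ var * Expr
id ++ var * Term * Expr
id ++ var * Factor * Expr
id ++ var * var * Expr
id ++ var * var * Term
id ++ var * var * Factor
id ++ var * var * var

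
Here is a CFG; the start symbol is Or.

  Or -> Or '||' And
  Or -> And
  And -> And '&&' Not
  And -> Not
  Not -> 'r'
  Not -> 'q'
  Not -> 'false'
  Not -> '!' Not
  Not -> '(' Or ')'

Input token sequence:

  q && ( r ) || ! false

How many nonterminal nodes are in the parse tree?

12

[Or [Or [And [And [Not q]] && [Not ( [Or [And [Not r]]] )]]] || [And [Not ! [Not false]]]]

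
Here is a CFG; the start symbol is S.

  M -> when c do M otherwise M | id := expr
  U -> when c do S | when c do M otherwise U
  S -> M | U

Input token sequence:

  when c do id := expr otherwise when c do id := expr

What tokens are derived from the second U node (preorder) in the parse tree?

when c do id := expr

[S [U when c do [M id := expr] otherwise [U when c do [S [M id := expr]]]]]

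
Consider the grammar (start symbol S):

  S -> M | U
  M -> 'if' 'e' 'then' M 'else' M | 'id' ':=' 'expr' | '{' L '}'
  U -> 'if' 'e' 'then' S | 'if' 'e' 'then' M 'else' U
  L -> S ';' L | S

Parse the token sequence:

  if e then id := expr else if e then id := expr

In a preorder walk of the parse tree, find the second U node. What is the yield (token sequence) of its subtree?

[S [U if e then [M id := expr] else [U if e then [S [M id := expr]]]]]

if e then id := expr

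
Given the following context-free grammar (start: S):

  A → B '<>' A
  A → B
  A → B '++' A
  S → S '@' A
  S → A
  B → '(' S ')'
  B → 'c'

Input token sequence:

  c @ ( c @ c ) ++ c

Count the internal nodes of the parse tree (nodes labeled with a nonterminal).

14

[S [S [A [B c]]] @ [A [B ( [S [S [A [B c]]] @ [A [B c]]] )] ++ [A [B c]]]]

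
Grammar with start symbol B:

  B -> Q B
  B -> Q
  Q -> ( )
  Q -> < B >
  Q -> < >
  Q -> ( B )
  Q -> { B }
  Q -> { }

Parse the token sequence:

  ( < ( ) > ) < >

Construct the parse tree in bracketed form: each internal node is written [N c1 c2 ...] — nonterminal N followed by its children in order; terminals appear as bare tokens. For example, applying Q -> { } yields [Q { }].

B
Q B
( B ) B
( Q ) B
( < B > ) B
( < Q > ) B
( < ( ) > ) B
( < ( ) > ) Q
( < ( ) > ) < >

[B [Q ( [B [Q < [B [Q ( )]] >]] )] [B [Q < >]]]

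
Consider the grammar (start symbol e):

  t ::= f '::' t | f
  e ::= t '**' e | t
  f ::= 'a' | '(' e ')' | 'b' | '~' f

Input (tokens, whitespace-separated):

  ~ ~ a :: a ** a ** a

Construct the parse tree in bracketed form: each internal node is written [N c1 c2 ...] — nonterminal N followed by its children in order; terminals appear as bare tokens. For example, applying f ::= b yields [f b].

e
t ** e
f :: t ** e
~ f :: t ** e
~ ~ f :: t ** e
~ ~ a :: t ** e
~ ~ a :: f ** e
~ ~ a :: a ** e
~ ~ a :: a ** t ** e
~ ~ a :: a ** f ** e
~ ~ a :: a ** a ** e
~ ~ a :: a ** a ** t
~ ~ a :: a ** a ** f
~ ~ a :: a ** a ** a

[e [t [f ~ [f ~ [f a]]] :: [t [f a]]] ** [e [t [f a]] ** [e [t [f a]]]]]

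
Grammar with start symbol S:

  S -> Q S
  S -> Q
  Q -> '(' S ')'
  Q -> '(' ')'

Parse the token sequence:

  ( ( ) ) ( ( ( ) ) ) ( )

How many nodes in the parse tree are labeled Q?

6

[S [Q ( [S [Q ( )]] )] [S [Q ( [S [Q ( [S [Q ( )]] )]] )] [S [Q ( )]]]]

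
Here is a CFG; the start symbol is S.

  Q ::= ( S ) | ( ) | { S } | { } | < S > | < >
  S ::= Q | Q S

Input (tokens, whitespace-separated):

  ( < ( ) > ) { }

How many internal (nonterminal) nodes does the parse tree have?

8

[S [Q ( [S [Q < [S [Q ( )]] >]] )] [S [Q { }]]]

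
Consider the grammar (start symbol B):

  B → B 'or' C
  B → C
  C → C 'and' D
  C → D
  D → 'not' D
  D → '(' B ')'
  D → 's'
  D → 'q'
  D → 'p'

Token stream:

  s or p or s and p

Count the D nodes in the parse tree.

[B [B [B [C [D s]]] or [C [D p]]] or [C [C [D s]] and [D p]]]

4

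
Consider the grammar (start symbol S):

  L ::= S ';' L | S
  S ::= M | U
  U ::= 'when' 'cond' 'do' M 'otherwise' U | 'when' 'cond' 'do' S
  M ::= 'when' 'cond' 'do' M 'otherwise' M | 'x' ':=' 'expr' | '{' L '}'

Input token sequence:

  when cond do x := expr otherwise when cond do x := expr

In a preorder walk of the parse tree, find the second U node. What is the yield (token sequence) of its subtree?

[S [U when cond do [M x := expr] otherwise [U when cond do [S [M x := expr]]]]]

when cond do x := expr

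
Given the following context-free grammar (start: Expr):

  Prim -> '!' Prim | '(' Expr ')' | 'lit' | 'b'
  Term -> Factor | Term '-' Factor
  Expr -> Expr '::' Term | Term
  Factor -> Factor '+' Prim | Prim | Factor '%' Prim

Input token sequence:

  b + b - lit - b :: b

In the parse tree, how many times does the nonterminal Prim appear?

[Expr [Expr [Term [Term [Term [Factor [Factor [Prim b]] + [Prim b]]] - [Factor [Prim lit]]] - [Factor [Prim b]]]] :: [Term [Factor [Prim b]]]]

5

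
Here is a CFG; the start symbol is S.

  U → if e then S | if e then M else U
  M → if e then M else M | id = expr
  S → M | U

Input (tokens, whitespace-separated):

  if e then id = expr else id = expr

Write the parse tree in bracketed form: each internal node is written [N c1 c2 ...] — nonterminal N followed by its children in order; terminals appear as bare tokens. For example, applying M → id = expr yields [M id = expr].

S
M
if e then M else M
if e then id = expr else M
if e then id = expr else id = expr

[S [M if e then [M id = expr] else [M id = expr]]]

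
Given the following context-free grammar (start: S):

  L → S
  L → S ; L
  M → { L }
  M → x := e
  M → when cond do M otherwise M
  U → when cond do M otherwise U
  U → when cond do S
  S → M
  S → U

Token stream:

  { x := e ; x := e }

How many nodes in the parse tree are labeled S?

3

[S [M { [L [S [M x := e]] ; [L [S [M x := e]]]] }]]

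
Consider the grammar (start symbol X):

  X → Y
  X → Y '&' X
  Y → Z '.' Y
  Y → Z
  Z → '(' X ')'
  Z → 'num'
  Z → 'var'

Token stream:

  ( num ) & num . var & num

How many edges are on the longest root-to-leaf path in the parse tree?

6

[X [Y [Z ( [X [Y [Z num]]] )]] & [X [Y [Z num] . [Y [Z var]]] & [X [Y [Z num]]]]]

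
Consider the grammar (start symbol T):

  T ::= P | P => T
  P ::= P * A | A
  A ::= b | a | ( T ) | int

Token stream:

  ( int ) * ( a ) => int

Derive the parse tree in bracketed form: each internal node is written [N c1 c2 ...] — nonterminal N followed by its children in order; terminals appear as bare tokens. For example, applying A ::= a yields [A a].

[T [P [P [A ( [T [P [A int]]] )]] * [A ( [T [P [A a]]] )]] => [T [P [A int]]]]

T
P => T
P * A => T
A * A => T
( T ) * A => T
( P ) * A => T
( A ) * A => T
( int ) * A => T
( int ) * ( T ) => T
( int ) * ( P ) => T
( int ) * ( A ) => T
( int ) * ( a ) => T
( int ) * ( a ) => P
( int ) * ( a ) => A
( int ) * ( a ) => int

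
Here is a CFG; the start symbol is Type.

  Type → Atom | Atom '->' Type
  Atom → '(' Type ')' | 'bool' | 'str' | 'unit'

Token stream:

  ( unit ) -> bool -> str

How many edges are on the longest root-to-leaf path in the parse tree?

4

[Type [Atom ( [Type [Atom unit]] )] -> [Type [Atom bool] -> [Type [Atom str]]]]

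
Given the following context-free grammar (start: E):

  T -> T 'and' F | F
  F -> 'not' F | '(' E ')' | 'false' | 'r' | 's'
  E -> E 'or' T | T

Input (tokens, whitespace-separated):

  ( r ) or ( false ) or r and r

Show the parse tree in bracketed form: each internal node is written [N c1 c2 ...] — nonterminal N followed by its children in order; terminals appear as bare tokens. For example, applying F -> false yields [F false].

E
E or T
E or T or T
T or T or T
F or T or T
( E ) or T or T
( T ) or T or T
( F ) or T or T
( r ) or T or T
( r ) or F or T
( r ) or ( E ) or T
( r ) or ( T ) or T
( r ) or ( F ) or T
( r ) or ( false ) or T
( r ) or ( false ) or T and F
( r ) or ( false ) or F and F
( r ) or ( false ) or r and F
( r ) or ( false ) or r and r

[E [E [E [T [F ( [E [T [F r]]] )]]] or [T [F ( [E [T [F false]]] )]]] or [T [T [F r]] and [F r]]]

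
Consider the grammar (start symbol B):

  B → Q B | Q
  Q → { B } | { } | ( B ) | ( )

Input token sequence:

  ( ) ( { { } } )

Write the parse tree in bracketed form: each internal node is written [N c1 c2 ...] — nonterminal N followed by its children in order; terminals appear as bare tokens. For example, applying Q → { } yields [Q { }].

B
Q B
( ) B
( ) Q
( ) ( B )
( ) ( Q )
( ) ( { B } )
( ) ( { Q } )
( ) ( { { } } )

[B [Q ( )] [B [Q ( [B [Q { [B [Q { }]] }]] )]]]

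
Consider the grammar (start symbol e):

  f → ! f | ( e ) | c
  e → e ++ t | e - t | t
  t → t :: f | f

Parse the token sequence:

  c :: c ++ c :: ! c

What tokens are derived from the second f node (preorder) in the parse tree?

c

[e [e [t [t [f c]] :: [f c]]] ++ [t [t [f c]] :: [f ! [f c]]]]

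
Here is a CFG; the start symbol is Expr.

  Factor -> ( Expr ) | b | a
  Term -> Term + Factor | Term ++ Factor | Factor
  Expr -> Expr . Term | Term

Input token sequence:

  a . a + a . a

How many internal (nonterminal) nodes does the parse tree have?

11

[Expr [Expr [Expr [Term [Factor a]]] . [Term [Term [Factor a]] + [Factor a]]] . [Term [Factor a]]]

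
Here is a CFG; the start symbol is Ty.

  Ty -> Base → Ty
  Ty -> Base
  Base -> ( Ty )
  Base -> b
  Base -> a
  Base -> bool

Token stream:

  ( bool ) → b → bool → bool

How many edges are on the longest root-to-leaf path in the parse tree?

[Ty [Base ( [Ty [Base bool]] )] → [Ty [Base b] → [Ty [Base bool] → [Ty [Base bool]]]]]

5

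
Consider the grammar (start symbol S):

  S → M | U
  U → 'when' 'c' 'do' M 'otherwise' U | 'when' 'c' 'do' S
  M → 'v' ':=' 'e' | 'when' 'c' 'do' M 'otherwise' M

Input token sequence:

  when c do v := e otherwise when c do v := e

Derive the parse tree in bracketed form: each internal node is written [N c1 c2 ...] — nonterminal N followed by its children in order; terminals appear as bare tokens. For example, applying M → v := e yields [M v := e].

[S [U when c do [M v := e] otherwise [U when c do [S [M v := e]]]]]

S
U
when c do M otherwise U
when c do v := e otherwise U
when c do v := e otherwise when c do S
when c do v := e otherwise when c do M
when c do v := e otherwise when c do v := e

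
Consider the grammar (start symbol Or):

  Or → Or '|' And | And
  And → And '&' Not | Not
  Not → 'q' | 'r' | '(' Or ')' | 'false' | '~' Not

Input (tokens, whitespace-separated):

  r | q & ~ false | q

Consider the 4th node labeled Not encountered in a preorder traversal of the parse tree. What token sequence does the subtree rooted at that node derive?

false

[Or [Or [Or [And [Not r]]] | [And [And [Not q]] & [Not ~ [Not false]]]] | [And [Not q]]]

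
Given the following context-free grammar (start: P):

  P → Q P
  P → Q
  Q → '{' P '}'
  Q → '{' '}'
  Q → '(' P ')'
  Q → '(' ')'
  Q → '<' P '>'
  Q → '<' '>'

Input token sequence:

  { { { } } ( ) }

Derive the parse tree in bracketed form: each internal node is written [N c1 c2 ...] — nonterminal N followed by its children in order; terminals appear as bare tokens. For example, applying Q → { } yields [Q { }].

P
Q
{ P }
{ Q P }
{ { P } P }
{ { Q } P }
{ { { } } P }
{ { { } } Q }
{ { { } } ( ) }

[P [Q { [P [Q { [P [Q { }]] }] [P [Q ( )]]] }]]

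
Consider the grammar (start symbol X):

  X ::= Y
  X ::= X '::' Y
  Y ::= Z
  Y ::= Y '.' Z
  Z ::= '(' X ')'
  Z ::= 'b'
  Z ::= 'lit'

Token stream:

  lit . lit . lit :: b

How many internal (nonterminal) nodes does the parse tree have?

10

[X [X [Y [Y [Y [Z lit]] . [Z lit]] . [Z lit]]] :: [Y [Z b]]]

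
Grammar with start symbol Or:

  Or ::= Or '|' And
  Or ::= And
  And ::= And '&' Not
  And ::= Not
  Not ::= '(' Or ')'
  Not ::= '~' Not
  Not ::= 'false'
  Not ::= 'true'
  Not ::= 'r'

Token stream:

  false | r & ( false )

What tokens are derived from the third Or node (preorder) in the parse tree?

[Or [Or [And [Not false]]] | [And [And [Not r]] & [Not ( [Or [And [Not false]]] )]]]

false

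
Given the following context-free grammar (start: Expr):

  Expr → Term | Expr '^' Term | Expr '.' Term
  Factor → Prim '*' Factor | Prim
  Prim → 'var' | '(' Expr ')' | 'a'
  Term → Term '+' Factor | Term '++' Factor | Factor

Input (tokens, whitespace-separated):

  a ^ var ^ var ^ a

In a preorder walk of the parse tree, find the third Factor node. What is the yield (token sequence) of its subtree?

[Expr [Expr [Expr [Expr [Term [Factor [Prim a]]]] ^ [Term [Factor [Prim var]]]] ^ [Term [Factor [Prim var]]]] ^ [Term [Factor [Prim a]]]]

var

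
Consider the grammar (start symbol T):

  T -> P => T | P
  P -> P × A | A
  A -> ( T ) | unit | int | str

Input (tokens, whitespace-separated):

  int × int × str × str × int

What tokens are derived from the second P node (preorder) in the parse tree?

int × int × str × str

[T [P [P [P [P [P [A int]] × [A int]] × [A str]] × [A str]] × [A int]]]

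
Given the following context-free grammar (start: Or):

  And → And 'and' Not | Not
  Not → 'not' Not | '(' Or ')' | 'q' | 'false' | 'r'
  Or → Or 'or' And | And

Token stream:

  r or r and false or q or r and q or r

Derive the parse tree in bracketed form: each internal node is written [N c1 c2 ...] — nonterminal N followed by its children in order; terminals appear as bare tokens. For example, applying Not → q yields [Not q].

[Or [Or [Or [Or [Or [And [Not r]]] or [And [And [Not r]] and [Not false]]] or [And [Not q]]] or [And [And [Not r]] and [Not q]]] or [And [Not r]]]

Or
Or or And
Or or And or And
Or or And or And or And
Or or And or And or And or And
And or And or And or And or And
Not or And or And or And or And
r or And or And or And or And
r or And and Not or And or And or And
r or Not and Not or And or And or And
r or r and Not or And or And or And
r or r and false or And or And or And
r or r and false or Not or And or And
r or r and false or q or And or And
r or r and false or q or And and Not or And
r or r and false or q or Not and Not or And
r or r and false or q or r and Not or And
r or r and false or q or r and q or And
r or r and false or q or r and q or Not
r or r and false or q or r and q or r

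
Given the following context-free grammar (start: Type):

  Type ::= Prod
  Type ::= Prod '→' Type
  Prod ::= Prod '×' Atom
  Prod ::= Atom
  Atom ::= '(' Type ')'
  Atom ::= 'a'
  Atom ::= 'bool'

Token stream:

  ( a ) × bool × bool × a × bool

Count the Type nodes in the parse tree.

2

[Type [Prod [Prod [Prod [Prod [Prod [Atom ( [Type [Prod [Atom a]]] )]] × [Atom bool]] × [Atom bool]] × [Atom a]] × [Atom bool]]]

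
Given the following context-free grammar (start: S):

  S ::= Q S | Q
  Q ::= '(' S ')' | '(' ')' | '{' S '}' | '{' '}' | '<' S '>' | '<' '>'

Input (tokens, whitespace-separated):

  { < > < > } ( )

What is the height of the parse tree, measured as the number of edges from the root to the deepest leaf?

5

[S [Q { [S [Q < >] [S [Q < >]]] }] [S [Q ( )]]]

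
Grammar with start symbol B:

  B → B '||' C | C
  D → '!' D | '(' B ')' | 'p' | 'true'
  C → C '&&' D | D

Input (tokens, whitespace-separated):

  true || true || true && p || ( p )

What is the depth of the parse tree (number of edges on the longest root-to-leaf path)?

[B [B [B [B [C [D true]]] || [C [D true]]] || [C [C [D true]] && [D p]]] || [C [D ( [B [C [D p]]] )]]]

6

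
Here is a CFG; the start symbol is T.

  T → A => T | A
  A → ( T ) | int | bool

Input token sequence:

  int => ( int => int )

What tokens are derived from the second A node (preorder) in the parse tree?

[T [A int] => [T [A ( [T [A int] => [T [A int]]] )]]]

( int => int )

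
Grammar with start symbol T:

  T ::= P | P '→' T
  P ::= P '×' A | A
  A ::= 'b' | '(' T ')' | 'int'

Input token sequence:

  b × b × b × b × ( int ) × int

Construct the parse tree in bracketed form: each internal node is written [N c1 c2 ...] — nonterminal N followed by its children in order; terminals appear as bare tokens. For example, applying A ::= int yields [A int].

T
P
P × A
P × A × A
P × A × A × A
P × A × A × A × A
P × A × A × A × A × A
A × A × A × A × A × A
b × A × A × A × A × A
b × b × A × A × A × A
b × b × b × A × A × A
b × b × b × b × A × A
b × b × b × b × ( T ) × A
b × b × b × b × ( P ) × A
b × b × b × b × ( A ) × A
b × b × b × b × ( int ) × A
b × b × b × b × ( int ) × int

[T [P [P [P [P [P [P [A b]] × [A b]] × [A b]] × [A b]] × [A ( [T [P [A int]]] )]] × [A int]]]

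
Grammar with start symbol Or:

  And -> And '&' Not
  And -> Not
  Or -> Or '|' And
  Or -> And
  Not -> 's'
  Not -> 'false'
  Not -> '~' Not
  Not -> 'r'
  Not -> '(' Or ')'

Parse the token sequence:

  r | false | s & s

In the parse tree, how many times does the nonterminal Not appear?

[Or [Or [Or [And [Not r]]] | [And [Not false]]] | [And [And [Not s]] & [Not s]]]

4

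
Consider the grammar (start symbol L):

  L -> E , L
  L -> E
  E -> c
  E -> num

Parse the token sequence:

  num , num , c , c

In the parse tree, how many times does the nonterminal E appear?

[L [E num] , [L [E num] , [L [E c] , [L [E c]]]]]

4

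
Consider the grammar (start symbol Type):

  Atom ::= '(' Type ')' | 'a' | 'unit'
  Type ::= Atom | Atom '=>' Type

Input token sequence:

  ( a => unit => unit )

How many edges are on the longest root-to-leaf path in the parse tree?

6

[Type [Atom ( [Type [Atom a] => [Type [Atom unit] => [Type [Atom unit]]]] )]]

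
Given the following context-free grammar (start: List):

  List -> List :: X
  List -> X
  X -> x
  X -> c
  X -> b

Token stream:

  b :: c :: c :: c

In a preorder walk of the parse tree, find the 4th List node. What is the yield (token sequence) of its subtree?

b

[List [List [List [List [X b]] :: [X c]] :: [X c]] :: [X c]]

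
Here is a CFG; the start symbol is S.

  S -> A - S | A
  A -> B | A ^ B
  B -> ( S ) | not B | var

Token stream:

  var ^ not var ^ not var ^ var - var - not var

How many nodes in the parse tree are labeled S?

[S [A [A [A [A [B var]] ^ [B not [B var]]] ^ [B not [B var]]] ^ [B var]] - [S [A [B var]] - [S [A [B not [B var]]]]]]

3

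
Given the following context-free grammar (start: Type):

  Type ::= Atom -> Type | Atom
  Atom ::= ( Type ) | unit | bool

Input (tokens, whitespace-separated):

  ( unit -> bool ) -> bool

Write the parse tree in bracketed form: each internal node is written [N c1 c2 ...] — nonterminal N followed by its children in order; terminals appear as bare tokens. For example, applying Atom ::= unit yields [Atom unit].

Type
Atom -> Type
( Type ) -> Type
( Atom -> Type ) -> Type
( unit -> Type ) -> Type
( unit -> Atom ) -> Type
( unit -> bool ) -> Type
( unit -> bool ) -> Atom
( unit -> bool ) -> bool

[Type [Atom ( [Type [Atom unit] -> [Type [Atom bool]]] )] -> [Type [Atom bool]]]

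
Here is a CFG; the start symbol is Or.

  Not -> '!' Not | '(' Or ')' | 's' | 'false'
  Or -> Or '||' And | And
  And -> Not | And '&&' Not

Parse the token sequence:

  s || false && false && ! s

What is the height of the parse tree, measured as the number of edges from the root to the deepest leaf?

5

[Or [Or [And [Not s]]] || [And [And [And [Not false]] && [Not false]] && [Not ! [Not s]]]]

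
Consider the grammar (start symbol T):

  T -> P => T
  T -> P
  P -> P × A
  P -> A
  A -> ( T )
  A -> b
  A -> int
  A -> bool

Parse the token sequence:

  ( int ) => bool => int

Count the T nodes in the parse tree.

4

[T [P [A ( [T [P [A int]]] )]] => [T [P [A bool]] => [T [P [A int]]]]]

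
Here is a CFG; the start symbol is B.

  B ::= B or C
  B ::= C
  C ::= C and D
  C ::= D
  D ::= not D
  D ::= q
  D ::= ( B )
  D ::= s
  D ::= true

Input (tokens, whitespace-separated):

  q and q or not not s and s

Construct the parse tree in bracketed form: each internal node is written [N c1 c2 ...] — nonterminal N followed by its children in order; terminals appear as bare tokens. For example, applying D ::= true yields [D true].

[B [B [C [C [D q]] and [D q]]] or [C [C [D not [D not [D s]]]] and [D s]]]

B
B or C
C or C
C and D or C
D and D or C
q and D or C
q and q or C
q and q or C and D
q and q or D and D
q and q or not D and D
q and q or not not D and D
q and q or not not s and D
q and q or not not s and s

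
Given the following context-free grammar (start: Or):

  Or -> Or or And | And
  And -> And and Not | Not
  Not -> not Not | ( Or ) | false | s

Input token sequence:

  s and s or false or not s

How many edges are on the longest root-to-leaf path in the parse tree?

6

[Or [Or [Or [And [And [Not s]] and [Not s]]] or [And [Not false]]] or [And [Not not [Not s]]]]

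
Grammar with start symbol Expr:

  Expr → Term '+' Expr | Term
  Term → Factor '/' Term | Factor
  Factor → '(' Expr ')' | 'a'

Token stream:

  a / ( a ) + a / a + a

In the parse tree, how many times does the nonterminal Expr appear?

[Expr [Term [Factor a] / [Term [Factor ( [Expr [Term [Factor a]]] )]]] + [Expr [Term [Factor a] / [Term [Factor a]]] + [Expr [Term [Factor a]]]]]

4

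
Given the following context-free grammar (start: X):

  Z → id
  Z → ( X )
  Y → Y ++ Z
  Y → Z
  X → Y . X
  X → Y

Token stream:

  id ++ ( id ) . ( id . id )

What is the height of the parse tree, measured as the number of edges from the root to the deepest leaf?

8

[X [Y [Y [Z id]] ++ [Z ( [X [Y [Z id]]] )]] . [X [Y [Z ( [X [Y [Z id]] . [X [Y [Z id]]]] )]]]]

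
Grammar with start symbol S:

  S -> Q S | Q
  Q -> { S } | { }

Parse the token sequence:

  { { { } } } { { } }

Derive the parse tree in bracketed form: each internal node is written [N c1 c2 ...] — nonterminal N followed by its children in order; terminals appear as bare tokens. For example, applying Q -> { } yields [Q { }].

S
Q S
{ S } S
{ Q } S
{ { S } } S
{ { Q } } S
{ { { } } } S
{ { { } } } Q
{ { { } } } { S }
{ { { } } } { Q }
{ { { } } } { { } }

[S [Q { [S [Q { [S [Q { }]] }]] }] [S [Q { [S [Q { }]] }]]]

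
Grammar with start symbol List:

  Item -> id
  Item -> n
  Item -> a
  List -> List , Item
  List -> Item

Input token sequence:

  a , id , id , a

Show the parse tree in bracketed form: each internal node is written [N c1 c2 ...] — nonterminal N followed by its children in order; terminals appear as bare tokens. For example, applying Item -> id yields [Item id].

List
List , Item
List , Item , Item
List , Item , Item , Item
Item , Item , Item , Item
a , Item , Item , Item
a , id , Item , Item
a , id , id , Item
a , id , id , a

[List [List [List [List [Item a]] , [Item id]] , [Item id]] , [Item a]]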